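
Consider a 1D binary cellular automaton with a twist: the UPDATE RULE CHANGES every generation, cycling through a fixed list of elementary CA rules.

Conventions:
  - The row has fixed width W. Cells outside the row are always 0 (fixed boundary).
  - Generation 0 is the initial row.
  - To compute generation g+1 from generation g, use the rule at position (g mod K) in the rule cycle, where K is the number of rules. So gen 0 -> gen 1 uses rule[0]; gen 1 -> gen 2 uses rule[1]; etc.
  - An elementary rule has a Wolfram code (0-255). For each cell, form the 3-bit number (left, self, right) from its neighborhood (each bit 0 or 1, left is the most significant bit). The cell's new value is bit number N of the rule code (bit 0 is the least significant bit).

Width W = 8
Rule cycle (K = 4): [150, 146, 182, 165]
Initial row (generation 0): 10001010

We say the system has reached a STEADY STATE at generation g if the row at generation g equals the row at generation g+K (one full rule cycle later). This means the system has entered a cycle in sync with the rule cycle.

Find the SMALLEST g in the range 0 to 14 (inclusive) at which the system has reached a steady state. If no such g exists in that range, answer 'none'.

Answer: 5

Derivation:
Gen 0: 10001010
Gen 1 (rule 150): 11011011
Gen 2 (rule 146): 00000000
Gen 3 (rule 182): 00000000
Gen 4 (rule 165): 11111111
Gen 5 (rule 150): 01111110
Gen 6 (rule 146): 10111101
Gen 7 (rule 182): 11011011
Gen 8 (rule 165): 00100100
Gen 9 (rule 150): 01111110
Gen 10 (rule 146): 10111101
Gen 11 (rule 182): 11011011
Gen 12 (rule 165): 00100100
Gen 13 (rule 150): 01111110
Gen 14 (rule 146): 10111101
Gen 15 (rule 182): 11011011
Gen 16 (rule 165): 00100100
Gen 17 (rule 150): 01111110
Gen 18 (rule 146): 10111101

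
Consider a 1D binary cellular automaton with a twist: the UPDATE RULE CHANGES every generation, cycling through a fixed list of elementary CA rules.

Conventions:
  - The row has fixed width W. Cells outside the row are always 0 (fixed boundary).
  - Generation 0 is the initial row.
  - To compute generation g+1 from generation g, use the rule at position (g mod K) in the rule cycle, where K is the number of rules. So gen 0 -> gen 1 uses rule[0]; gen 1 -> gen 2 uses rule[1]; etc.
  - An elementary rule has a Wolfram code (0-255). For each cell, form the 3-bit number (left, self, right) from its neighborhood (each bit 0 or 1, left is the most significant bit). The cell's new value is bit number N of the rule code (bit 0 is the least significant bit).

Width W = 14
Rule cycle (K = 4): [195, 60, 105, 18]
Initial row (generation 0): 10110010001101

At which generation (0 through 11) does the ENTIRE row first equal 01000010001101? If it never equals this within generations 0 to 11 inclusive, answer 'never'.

Gen 0: 10110010001101
Gen 1 (rule 195): 00010100110100
Gen 2 (rule 60): 00011110101110
Gen 3 (rule 105): 11010011011010
Gen 4 (rule 18): 00001100000001
Gen 5 (rule 195): 11110101111110
Gen 6 (rule 60): 10001111000001
Gen 7 (rule 105): 00101001011100
Gen 8 (rule 18): 01000110000010
Gen 9 (rule 195): 10011010111100
Gen 10 (rule 60): 11010111100010
Gen 11 (rule 105): 11101100101000

Answer: never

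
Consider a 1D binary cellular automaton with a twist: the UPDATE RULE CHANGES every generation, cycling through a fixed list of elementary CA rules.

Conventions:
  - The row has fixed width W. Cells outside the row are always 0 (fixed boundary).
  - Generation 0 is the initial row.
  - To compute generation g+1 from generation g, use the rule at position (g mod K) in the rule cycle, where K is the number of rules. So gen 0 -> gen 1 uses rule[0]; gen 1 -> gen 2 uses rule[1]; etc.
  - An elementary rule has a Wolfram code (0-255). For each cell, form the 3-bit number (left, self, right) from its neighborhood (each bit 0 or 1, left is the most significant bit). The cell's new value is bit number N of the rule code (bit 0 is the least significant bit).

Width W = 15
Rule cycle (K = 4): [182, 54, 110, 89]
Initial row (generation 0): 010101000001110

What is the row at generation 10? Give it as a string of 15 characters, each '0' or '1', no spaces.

Answer: 000100111111111

Derivation:
Gen 0: 010101000001110
Gen 1 (rule 182): 111111100010101
Gen 2 (rule 54): 000000010111111
Gen 3 (rule 110): 000000111100001
Gen 4 (rule 89): 111110100111100
Gen 5 (rule 182): 011101111011010
Gen 6 (rule 54): 100010000100111
Gen 7 (rule 110): 100110001101101
Gen 8 (rule 89): 010111101101100
Gen 9 (rule 182): 111011010010010
Gen 10 (rule 54): 000100111111111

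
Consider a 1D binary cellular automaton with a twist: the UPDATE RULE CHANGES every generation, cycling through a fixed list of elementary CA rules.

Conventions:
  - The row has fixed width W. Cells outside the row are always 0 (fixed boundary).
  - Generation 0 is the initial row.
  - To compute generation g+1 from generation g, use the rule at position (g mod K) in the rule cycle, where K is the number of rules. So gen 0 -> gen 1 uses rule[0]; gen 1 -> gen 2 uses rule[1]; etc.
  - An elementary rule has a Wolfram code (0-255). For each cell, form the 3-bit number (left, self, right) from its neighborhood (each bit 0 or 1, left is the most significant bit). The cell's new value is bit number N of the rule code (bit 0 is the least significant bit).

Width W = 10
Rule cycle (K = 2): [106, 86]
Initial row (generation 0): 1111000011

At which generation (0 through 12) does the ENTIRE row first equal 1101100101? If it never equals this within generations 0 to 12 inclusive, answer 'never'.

Answer: 12

Derivation:
Gen 0: 1111000011
Gen 1 (rule 106): 1001000111
Gen 2 (rule 86): 1111101001
Gen 3 (rule 106): 1000110010
Gen 4 (rule 86): 1101011111
Gen 5 (rule 106): 1110110001
Gen 6 (rule 86): 0010011011
Gen 7 (rule 106): 0100111111
Gen 8 (rule 86): 1111000001
Gen 9 (rule 106): 1001000010
Gen 10 (rule 86): 1111100111
Gen 11 (rule 106): 1000101101
Gen 12 (rule 86): 1101100101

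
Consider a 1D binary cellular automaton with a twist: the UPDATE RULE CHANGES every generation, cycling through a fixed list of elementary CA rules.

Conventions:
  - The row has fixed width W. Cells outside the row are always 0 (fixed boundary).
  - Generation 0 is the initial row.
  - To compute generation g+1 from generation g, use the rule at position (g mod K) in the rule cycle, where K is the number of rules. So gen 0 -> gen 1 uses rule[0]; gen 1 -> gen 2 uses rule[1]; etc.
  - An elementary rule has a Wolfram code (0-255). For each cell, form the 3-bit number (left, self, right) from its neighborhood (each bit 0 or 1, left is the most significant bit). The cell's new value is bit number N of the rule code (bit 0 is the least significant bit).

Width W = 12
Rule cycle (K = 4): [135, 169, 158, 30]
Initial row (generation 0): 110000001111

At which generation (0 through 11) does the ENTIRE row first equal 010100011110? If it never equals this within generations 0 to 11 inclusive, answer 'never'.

Answer: 10

Derivation:
Gen 0: 110000001111
Gen 1 (rule 135): 000111110110
Gen 2 (rule 169): 110111101100
Gen 3 (rule 158): 100111001010
Gen 4 (rule 30): 111100111011
Gen 5 (rule 135): 011001010000
Gen 6 (rule 169): 010000100111
Gen 7 (rule 158): 111001111110
Gen 8 (rule 30): 100111000001
Gen 9 (rule 135): 101010011111
Gen 10 (rule 169): 010100011110
Gen 11 (rule 158): 110110111101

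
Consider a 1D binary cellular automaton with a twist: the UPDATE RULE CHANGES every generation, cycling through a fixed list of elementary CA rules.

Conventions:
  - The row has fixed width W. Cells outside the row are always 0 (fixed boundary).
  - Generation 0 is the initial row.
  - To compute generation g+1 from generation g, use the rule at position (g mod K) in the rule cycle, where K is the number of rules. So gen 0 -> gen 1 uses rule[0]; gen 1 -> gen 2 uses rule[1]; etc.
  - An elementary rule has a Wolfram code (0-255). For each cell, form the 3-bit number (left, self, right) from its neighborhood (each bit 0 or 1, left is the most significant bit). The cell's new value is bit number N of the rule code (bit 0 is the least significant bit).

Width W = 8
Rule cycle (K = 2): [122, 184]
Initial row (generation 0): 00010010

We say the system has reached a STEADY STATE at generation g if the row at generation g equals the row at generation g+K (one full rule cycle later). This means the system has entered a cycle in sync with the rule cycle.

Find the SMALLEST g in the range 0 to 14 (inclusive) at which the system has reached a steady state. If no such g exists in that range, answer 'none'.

Gen 0: 00010010
Gen 1 (rule 122): 00101101
Gen 2 (rule 184): 00011010
Gen 3 (rule 122): 00111101
Gen 4 (rule 184): 00111010
Gen 5 (rule 122): 01101101
Gen 6 (rule 184): 01011010
Gen 7 (rule 122): 10111101
Gen 8 (rule 184): 01111010
Gen 9 (rule 122): 11001101
Gen 10 (rule 184): 10101010
Gen 11 (rule 122): 01010101
Gen 12 (rule 184): 00101010
Gen 13 (rule 122): 01010101
Gen 14 (rule 184): 00101010
Gen 15 (rule 122): 01010101
Gen 16 (rule 184): 00101010

Answer: 11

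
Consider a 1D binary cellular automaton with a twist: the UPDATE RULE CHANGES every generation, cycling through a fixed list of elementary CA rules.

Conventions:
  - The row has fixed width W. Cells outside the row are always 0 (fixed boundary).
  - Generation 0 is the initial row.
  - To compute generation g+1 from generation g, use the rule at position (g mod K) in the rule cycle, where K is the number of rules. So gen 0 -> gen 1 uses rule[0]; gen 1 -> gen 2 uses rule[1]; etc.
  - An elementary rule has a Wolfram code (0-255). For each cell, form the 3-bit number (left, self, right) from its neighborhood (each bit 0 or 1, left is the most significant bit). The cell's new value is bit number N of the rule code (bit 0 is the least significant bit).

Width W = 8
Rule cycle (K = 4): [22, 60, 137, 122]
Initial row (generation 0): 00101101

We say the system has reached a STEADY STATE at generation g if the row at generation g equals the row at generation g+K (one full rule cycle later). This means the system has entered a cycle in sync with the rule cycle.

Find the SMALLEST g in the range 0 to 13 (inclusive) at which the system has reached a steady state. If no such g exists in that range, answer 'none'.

Gen 0: 00101101
Gen 1 (rule 22): 01100001
Gen 2 (rule 60): 01010001
Gen 3 (rule 137): 00000100
Gen 4 (rule 122): 00001010
Gen 5 (rule 22): 00011011
Gen 6 (rule 60): 00010110
Gen 7 (rule 137): 11000100
Gen 8 (rule 122): 11101010
Gen 9 (rule 22): 00001011
Gen 10 (rule 60): 00001110
Gen 11 (rule 137): 11101100
Gen 12 (rule 122): 10111110
Gen 13 (rule 22): 10000001
Gen 14 (rule 60): 11000001
Gen 15 (rule 137): 10011100
Gen 16 (rule 122): 01110110
Gen 17 (rule 22): 10000001

Answer: 13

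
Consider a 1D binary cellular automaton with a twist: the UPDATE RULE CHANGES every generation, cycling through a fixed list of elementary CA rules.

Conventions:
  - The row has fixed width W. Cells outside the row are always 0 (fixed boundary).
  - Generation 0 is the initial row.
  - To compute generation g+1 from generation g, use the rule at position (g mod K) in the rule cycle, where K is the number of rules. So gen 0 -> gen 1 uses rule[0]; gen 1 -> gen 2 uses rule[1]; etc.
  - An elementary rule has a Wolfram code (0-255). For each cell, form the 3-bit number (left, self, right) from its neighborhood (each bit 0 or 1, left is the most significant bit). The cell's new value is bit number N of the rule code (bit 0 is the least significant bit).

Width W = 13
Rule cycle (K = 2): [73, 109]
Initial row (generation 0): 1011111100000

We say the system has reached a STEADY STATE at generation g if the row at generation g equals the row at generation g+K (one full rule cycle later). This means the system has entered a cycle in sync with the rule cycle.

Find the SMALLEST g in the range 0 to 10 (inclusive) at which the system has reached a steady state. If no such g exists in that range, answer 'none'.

Answer: 10

Derivation:
Gen 0: 1011111100000
Gen 1 (rule 73): 0010000101111
Gen 2 (rule 109): 1010110111001
Gen 3 (rule 73): 0000110101000
Gen 4 (rule 109): 1110111111011
Gen 5 (rule 73): 1010100001011
Gen 6 (rule 109): 1111101101111
Gen 7 (rule 73): 1000101101001
Gen 8 (rule 109): 1010111111001
Gen 9 (rule 73): 0000100001000
Gen 10 (rule 109): 1110101101011
Gen 11 (rule 73): 1010001100011
Gen 12 (rule 109): 1110101101011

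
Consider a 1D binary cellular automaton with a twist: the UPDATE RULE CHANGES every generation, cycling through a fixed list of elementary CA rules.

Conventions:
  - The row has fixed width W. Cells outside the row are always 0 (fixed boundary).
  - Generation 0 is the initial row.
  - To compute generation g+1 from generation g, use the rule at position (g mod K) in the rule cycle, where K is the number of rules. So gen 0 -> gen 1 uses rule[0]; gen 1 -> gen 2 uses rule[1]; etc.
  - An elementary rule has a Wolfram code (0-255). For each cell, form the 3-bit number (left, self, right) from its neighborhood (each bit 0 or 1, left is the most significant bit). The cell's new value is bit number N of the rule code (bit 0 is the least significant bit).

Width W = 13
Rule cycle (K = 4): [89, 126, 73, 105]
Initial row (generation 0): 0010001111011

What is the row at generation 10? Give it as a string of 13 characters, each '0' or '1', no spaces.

Answer: 1011111111110

Derivation:
Gen 0: 0010001111011
Gen 1 (rule 89): 1001101001011
Gen 2 (rule 126): 1111111111111
Gen 3 (rule 73): 1000000000001
Gen 4 (rule 105): 0011111111100
Gen 5 (rule 89): 1010000000111
Gen 6 (rule 126): 1111000001101
Gen 7 (rule 73): 1001011101100
Gen 8 (rule 105): 0000110111101
Gen 9 (rule 89): 1110110100100
Gen 10 (rule 126): 1011111111110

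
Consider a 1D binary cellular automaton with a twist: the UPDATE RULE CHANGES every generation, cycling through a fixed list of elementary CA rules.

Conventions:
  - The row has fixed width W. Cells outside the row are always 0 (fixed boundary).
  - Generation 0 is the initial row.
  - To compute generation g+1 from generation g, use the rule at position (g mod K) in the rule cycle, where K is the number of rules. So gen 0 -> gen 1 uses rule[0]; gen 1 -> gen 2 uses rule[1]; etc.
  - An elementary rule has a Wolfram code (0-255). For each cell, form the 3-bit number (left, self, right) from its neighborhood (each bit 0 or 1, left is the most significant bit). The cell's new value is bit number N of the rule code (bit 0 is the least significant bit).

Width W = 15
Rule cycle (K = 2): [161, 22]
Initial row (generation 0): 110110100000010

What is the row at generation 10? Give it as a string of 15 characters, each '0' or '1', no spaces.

Gen 0: 110110100000010
Gen 1 (rule 161): 001001001111000
Gen 2 (rule 22): 011111110000100
Gen 3 (rule 161): 001111100110001
Gen 4 (rule 22): 010000011001011
Gen 5 (rule 161): 000111000000100
Gen 6 (rule 22): 001000100001110
Gen 7 (rule 161): 100010001100100
Gen 8 (rule 22): 110111010011110
Gen 9 (rule 161): 001010100001100
Gen 10 (rule 22): 011010110010010

Answer: 011010110010010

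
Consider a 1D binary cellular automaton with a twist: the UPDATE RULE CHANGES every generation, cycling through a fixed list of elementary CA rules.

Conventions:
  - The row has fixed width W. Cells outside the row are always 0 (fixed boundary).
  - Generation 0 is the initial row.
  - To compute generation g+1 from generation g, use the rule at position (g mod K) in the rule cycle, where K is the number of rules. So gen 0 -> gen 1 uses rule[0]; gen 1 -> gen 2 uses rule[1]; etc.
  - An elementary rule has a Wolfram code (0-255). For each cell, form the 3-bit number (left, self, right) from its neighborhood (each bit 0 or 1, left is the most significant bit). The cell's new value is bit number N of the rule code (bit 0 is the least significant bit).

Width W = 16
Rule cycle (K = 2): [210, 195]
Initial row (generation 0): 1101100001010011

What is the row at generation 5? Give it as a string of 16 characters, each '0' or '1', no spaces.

Answer: 0000011100101010

Derivation:
Gen 0: 1101100001010011
Gen 1 (rule 210): 0100110010001101
Gen 2 (rule 195): 1001010100110100
Gen 3 (rule 210): 0110000011010010
Gen 4 (rule 195): 1010111101000100
Gen 5 (rule 210): 0000011100101010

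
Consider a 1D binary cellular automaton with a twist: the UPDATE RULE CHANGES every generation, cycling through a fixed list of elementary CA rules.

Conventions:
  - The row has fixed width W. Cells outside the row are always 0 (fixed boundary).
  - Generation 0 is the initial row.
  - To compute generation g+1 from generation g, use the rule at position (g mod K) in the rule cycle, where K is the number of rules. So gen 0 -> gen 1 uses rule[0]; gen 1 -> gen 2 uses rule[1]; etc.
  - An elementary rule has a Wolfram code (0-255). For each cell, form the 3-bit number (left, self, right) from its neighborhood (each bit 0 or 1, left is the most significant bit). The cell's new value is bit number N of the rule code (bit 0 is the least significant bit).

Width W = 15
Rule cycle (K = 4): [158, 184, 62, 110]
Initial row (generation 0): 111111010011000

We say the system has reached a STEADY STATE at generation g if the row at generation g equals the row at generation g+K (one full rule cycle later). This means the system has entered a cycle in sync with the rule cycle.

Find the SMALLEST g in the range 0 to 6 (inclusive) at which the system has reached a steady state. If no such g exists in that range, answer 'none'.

Gen 0: 111111010011000
Gen 1 (rule 158): 111110011110100
Gen 2 (rule 184): 111101011101010
Gen 3 (rule 62): 100011110011111
Gen 4 (rule 110): 100110010110001
Gen 5 (rule 158): 111101110101011
Gen 6 (rule 184): 111011101010110
Gen 7 (rule 62): 100110011111101
Gen 8 (rule 110): 101110110000111
Gen 9 (rule 158): 101100101001110
Gen 10 (rule 184): 011010010101101

Answer: none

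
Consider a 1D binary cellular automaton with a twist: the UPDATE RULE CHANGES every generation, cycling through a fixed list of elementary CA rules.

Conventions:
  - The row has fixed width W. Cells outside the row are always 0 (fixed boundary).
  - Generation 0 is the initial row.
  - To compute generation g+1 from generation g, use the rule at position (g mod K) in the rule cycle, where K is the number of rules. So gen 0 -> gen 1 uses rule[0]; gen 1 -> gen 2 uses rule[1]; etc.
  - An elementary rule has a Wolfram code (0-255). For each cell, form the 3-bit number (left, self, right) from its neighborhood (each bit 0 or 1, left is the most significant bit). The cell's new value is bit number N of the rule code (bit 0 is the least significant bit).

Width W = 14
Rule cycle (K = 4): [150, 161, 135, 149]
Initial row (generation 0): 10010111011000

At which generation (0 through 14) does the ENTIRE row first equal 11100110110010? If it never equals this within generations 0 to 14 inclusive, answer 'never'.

Gen 0: 10010111011000
Gen 1 (rule 150): 11110010000100
Gen 2 (rule 161): 01100000110001
Gen 3 (rule 135): 10001111000111
Gen 4 (rule 149): 11100110110010
Gen 5 (rule 150): 01011000001111
Gen 6 (rule 161): 00100011100110
Gen 7 (rule 135): 11101101001000
Gen 8 (rule 149): 01000001101111
Gen 9 (rule 150): 11100010000110
Gen 10 (rule 161): 01001000110000
Gen 11 (rule 135): 11011011000111
Gen 12 (rule 149): 00000000110010
Gen 13 (rule 150): 00000001001111
Gen 14 (rule 161): 11111100000110

Answer: 4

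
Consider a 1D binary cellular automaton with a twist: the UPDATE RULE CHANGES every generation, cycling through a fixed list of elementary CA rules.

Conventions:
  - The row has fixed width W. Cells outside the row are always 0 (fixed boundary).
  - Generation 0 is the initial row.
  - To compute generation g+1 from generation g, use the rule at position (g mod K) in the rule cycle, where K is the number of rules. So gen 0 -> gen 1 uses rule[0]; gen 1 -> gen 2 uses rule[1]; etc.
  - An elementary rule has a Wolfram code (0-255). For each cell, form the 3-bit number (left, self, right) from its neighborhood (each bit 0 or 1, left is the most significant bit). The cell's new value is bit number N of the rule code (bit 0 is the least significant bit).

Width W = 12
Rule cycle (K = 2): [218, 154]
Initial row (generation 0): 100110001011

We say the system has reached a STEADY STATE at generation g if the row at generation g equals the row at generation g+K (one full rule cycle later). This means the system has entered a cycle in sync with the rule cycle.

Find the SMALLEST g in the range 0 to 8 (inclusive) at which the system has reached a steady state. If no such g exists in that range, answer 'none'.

Gen 0: 100110001011
Gen 1 (rule 218): 011111010011
Gen 2 (rule 154): 111110001110
Gen 3 (rule 218): 111111011111
Gen 4 (rule 154): 111110011110
Gen 5 (rule 218): 111111111111
Gen 6 (rule 154): 111111111110
Gen 7 (rule 218): 111111111111
Gen 8 (rule 154): 111111111110
Gen 9 (rule 218): 111111111111
Gen 10 (rule 154): 111111111110

Answer: 5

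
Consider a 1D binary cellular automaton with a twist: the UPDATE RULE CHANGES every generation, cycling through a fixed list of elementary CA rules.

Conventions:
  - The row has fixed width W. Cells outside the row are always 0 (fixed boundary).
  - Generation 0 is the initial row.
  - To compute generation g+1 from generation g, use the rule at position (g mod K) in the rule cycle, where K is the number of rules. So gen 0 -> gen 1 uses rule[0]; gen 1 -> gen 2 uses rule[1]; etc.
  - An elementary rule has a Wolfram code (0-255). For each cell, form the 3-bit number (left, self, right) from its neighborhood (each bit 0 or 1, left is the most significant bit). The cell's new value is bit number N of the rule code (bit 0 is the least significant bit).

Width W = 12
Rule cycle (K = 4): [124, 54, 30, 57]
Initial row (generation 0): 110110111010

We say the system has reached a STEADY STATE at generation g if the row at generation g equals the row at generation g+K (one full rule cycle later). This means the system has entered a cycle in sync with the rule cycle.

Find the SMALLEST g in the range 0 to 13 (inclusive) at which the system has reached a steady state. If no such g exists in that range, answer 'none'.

Answer: none

Derivation:
Gen 0: 110110111010
Gen 1 (rule 124): 111111101111
Gen 2 (rule 54): 000000010000
Gen 3 (rule 30): 000000111000
Gen 4 (rule 57): 111110100111
Gen 5 (rule 124): 100011110101
Gen 6 (rule 54): 110100001111
Gen 7 (rule 30): 100110011000
Gen 8 (rule 57): 010101010111
Gen 9 (rule 124): 011111111101
Gen 10 (rule 54): 100000000011
Gen 11 (rule 30): 110000000110
Gen 12 (rule 57): 101111110101
Gen 13 (rule 124): 111000011111
Gen 14 (rule 54): 000100100000
Gen 15 (rule 30): 001111110000
Gen 16 (rule 57): 101000001111
Gen 17 (rule 124): 111100001001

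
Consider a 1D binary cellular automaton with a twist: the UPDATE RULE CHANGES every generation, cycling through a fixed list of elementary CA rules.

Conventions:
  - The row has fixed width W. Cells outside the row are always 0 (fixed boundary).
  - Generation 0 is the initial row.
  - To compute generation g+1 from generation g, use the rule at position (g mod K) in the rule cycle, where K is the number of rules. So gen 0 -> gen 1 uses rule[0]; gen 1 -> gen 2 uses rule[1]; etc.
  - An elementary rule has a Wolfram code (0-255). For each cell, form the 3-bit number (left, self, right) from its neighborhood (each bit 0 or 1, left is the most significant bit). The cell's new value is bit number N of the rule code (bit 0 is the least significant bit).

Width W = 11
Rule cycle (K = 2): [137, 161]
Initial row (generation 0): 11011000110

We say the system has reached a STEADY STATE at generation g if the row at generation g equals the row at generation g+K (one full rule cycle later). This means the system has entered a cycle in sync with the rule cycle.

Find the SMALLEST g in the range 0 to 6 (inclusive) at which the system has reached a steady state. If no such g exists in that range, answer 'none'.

Answer: none

Derivation:
Gen 0: 11011000110
Gen 1 (rule 137): 10010010100
Gen 2 (rule 161): 00000001001
Gen 3 (rule 137): 11111100000
Gen 4 (rule 161): 01111001111
Gen 5 (rule 137): 01110001110
Gen 6 (rule 161): 00100100100
Gen 7 (rule 137): 10000000001
Gen 8 (rule 161): 00111111100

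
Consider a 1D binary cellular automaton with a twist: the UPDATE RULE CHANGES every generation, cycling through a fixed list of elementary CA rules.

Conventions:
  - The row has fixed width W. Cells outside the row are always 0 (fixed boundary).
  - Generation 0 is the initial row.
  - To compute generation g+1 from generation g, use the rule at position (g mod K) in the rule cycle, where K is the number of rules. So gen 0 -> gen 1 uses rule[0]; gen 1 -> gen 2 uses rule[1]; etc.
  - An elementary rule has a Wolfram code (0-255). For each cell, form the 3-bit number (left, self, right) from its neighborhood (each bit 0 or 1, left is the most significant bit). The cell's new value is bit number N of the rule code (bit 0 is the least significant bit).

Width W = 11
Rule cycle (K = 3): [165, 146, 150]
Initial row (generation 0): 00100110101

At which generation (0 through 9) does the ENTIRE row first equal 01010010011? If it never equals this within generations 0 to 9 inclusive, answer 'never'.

Gen 0: 00100110101
Gen 1 (rule 165): 10100001111
Gen 2 (rule 146): 00010010110
Gen 3 (rule 150): 00111110001
Gen 4 (rule 165): 10011100101
Gen 5 (rule 146): 01101011000
Gen 6 (rule 150): 10001000100
Gen 7 (rule 165): 10101010101
Gen 8 (rule 146): 00000000000
Gen 9 (rule 150): 00000000000

Answer: never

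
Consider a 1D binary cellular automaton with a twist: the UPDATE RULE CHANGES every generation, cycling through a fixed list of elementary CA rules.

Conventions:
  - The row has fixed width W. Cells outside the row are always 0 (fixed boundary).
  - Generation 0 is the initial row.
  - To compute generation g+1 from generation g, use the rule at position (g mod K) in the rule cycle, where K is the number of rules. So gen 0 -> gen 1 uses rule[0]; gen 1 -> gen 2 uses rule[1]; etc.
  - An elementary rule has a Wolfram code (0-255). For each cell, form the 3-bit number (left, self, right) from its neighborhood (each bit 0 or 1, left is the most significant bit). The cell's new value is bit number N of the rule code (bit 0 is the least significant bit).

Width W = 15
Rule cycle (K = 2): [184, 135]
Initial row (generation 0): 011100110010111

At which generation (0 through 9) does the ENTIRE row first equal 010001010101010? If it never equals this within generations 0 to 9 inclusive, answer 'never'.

Answer: 3

Derivation:
Gen 0: 011100110010111
Gen 1 (rule 184): 011010101001110
Gen 2 (rule 135): 100010101010100
Gen 3 (rule 184): 010001010101010
Gen 4 (rule 135): 110111010101010
Gen 5 (rule 184): 101110101010101
Gen 6 (rule 135): 100100101010101
Gen 7 (rule 184): 010010010101010
Gen 8 (rule 135): 110110110101010
Gen 9 (rule 184): 101101101010101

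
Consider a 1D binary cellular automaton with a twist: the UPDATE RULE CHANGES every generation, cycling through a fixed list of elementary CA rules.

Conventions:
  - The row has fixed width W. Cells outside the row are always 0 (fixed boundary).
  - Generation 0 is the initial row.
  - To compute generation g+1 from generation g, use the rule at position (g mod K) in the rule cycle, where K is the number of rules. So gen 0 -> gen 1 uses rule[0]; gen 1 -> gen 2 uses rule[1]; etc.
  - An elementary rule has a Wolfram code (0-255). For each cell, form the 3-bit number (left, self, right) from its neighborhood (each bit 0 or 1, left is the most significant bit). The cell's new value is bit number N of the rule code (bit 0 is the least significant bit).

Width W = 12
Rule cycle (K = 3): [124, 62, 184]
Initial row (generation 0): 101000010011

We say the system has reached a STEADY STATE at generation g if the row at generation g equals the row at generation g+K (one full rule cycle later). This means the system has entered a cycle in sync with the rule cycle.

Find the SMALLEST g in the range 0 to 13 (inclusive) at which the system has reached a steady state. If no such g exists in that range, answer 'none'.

Gen 0: 101000010011
Gen 1 (rule 124): 111100011011
Gen 2 (rule 62): 100010110110
Gen 3 (rule 184): 010001101101
Gen 4 (rule 124): 011001111111
Gen 5 (rule 62): 110111000000
Gen 6 (rule 184): 101110100000
Gen 7 (rule 124): 111011110000
Gen 8 (rule 62): 100110001000
Gen 9 (rule 184): 010101000100
Gen 10 (rule 124): 011111100110
Gen 11 (rule 62): 110000011101
Gen 12 (rule 184): 101000011010
Gen 13 (rule 124): 111100011111
Gen 14 (rule 62): 100010110000
Gen 15 (rule 184): 010001101000
Gen 16 (rule 124): 011001111100

Answer: none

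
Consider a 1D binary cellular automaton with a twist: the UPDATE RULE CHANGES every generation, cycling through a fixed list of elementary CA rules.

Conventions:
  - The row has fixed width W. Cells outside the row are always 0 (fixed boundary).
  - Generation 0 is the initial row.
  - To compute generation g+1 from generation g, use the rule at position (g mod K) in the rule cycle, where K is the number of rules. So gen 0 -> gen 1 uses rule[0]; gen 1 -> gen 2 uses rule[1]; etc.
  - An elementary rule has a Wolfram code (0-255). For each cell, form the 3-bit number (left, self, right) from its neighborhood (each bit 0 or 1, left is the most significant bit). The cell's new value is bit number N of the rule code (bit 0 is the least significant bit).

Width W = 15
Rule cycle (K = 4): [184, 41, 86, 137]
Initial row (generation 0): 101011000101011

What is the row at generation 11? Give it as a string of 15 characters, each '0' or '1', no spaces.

Answer: 111111110100110

Derivation:
Gen 0: 101011000101011
Gen 1 (rule 184): 010110100010110
Gen 2 (rule 41): 001101001001100
Gen 3 (rule 86): 010101111110110
Gen 4 (rule 137): 000001111100100
Gen 5 (rule 184): 000001111010010
Gen 6 (rule 41): 111101000100000
Gen 7 (rule 86): 000101101110000
Gen 8 (rule 137): 110001001100111
Gen 9 (rule 184): 101000101010110
Gen 10 (rule 41): 010010010101100
Gen 11 (rule 86): 111111110100110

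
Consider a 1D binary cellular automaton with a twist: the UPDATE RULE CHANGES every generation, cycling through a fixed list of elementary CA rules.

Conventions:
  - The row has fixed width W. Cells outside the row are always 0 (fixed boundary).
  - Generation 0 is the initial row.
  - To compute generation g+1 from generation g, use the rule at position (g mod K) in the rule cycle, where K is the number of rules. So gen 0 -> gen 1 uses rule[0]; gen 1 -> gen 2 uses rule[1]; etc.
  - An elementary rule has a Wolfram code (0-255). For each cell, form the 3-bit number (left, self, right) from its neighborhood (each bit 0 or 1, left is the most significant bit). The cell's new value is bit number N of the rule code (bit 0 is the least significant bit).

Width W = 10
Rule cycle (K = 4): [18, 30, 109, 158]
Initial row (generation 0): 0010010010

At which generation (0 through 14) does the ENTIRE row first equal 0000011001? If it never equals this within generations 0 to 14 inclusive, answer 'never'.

Gen 0: 0010010010
Gen 1 (rule 18): 0101101101
Gen 2 (rule 30): 1101001001
Gen 3 (rule 109): 1111001001
Gen 4 (rule 158): 1110111111
Gen 5 (rule 18): 0000000000
Gen 6 (rule 30): 0000000000
Gen 7 (rule 109): 1111111111
Gen 8 (rule 158): 1111111110
Gen 9 (rule 18): 0000000001
Gen 10 (rule 30): 0000000011
Gen 11 (rule 109): 1111111011
Gen 12 (rule 158): 1111110010
Gen 13 (rule 18): 0000001101
Gen 14 (rule 30): 0000011001

Answer: 14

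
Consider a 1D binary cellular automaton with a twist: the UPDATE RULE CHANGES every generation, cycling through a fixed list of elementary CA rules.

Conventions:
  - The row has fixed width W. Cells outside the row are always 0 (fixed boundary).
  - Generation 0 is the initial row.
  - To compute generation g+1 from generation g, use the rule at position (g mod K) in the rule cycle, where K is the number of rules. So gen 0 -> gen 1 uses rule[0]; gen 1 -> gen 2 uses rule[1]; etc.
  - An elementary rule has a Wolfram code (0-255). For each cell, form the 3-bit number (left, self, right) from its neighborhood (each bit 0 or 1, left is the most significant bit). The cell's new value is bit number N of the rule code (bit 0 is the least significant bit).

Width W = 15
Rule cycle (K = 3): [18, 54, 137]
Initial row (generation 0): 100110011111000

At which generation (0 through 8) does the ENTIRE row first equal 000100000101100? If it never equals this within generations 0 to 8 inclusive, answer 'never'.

Gen 0: 100110011111000
Gen 1 (rule 18): 011001100000100
Gen 2 (rule 54): 100110010001110
Gen 3 (rule 137): 000100000101100
Gen 4 (rule 18): 001010001000010
Gen 5 (rule 54): 011111011100111
Gen 6 (rule 137): 011110011000110
Gen 7 (rule 18): 100001100101001
Gen 8 (rule 54): 110010011111111

Answer: 3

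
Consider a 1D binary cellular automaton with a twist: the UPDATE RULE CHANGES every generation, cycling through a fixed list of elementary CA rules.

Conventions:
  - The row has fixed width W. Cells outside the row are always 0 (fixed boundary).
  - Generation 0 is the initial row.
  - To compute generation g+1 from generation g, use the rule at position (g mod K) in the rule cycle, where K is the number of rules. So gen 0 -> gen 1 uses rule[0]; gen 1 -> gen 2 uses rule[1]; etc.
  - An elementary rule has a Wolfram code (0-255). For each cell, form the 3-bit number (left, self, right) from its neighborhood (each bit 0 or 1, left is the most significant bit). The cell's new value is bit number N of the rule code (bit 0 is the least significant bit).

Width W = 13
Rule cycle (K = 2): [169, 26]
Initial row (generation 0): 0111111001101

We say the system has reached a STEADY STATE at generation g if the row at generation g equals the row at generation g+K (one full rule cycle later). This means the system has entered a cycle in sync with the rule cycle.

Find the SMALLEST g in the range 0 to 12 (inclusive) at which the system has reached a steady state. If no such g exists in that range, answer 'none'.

Gen 0: 0111111001101
Gen 1 (rule 169): 0111110001010
Gen 2 (rule 26): 1100001010001
Gen 3 (rule 169): 1001100100100
Gen 4 (rule 26): 0111011011010
Gen 5 (rule 169): 0110110110100
Gen 6 (rule 26): 1100100100010
Gen 7 (rule 169): 1000000001000
Gen 8 (rule 26): 0100000010100
Gen 9 (rule 169): 0001111001001
Gen 10 (rule 26): 0011000110110
Gen 11 (rule 169): 1010010101100
Gen 12 (rule 26): 0001100001010
Gen 13 (rule 169): 1101001100100
Gen 14 (rule 26): 1000111011010

Answer: none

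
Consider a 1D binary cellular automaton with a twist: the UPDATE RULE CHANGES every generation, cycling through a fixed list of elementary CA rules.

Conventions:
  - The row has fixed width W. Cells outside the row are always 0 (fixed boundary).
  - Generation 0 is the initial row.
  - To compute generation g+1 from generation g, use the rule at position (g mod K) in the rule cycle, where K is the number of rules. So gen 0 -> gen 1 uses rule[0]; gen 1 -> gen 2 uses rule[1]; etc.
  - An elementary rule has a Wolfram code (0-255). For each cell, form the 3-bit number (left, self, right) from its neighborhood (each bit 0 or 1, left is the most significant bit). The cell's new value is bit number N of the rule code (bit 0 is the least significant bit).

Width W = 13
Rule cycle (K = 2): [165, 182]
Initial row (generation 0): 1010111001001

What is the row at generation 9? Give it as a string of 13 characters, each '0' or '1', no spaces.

Gen 0: 1010111001001
Gen 1 (rule 165): 1111010001001
Gen 2 (rule 182): 0110111011111
Gen 3 (rule 165): 0001010101110
Gen 4 (rule 182): 0011111110101
Gen 5 (rule 165): 1001111101111
Gen 6 (rule 182): 1110111010110
Gen 7 (rule 165): 0101010111000
Gen 8 (rule 182): 1111111010100
Gen 9 (rule 165): 0111110111101

Answer: 0111110111101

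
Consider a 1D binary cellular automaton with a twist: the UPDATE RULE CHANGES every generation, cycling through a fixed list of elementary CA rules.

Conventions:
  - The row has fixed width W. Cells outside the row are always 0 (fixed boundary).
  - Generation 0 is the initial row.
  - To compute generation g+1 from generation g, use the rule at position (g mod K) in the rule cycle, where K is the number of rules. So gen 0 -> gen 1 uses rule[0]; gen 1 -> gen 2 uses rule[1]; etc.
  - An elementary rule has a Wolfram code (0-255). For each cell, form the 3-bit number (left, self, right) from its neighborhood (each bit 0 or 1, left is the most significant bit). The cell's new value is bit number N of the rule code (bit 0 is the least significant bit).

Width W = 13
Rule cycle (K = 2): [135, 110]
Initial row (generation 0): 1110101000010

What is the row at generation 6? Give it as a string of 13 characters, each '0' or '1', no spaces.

Answer: 1010011101100

Derivation:
Gen 0: 1110101000010
Gen 1 (rule 135): 0100101011110
Gen 2 (rule 110): 1101111110010
Gen 3 (rule 135): 0000111100110
Gen 4 (rule 110): 0001100101110
Gen 5 (rule 135): 1110001100100
Gen 6 (rule 110): 1010011101100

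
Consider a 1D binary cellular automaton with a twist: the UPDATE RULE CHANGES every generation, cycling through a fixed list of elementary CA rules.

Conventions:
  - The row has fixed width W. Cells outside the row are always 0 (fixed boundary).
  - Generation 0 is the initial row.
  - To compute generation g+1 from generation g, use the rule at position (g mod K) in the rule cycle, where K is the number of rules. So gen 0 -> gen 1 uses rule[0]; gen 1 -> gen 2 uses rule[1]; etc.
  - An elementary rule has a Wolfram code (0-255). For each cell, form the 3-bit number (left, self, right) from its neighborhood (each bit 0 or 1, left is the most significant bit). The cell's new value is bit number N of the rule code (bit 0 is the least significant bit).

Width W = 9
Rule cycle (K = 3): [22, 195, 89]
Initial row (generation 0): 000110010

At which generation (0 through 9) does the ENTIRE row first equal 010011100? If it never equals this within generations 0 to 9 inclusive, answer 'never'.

Gen 0: 000110010
Gen 1 (rule 22): 001001111
Gen 2 (rule 195): 110010111
Gen 3 (rule 89): 111000101
Gen 4 (rule 22): 000101101
Gen 5 (rule 195): 111000100
Gen 6 (rule 89): 101110011
Gen 7 (rule 22): 100001100
Gen 8 (rule 195): 001110101
Gen 9 (rule 89): 101010000

Answer: never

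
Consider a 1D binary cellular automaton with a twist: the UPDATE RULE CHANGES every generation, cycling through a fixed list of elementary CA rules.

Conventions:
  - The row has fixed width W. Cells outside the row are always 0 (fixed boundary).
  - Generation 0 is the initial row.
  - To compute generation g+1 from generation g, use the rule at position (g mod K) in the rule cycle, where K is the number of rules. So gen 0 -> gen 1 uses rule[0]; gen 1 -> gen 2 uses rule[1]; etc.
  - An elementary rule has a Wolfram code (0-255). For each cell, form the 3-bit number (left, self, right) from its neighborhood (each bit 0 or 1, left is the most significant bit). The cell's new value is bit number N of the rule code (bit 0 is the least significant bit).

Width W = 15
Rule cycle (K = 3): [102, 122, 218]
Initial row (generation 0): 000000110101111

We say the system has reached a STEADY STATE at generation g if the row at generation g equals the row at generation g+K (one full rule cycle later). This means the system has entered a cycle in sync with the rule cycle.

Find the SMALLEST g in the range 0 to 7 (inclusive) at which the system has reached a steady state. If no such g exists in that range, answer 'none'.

Gen 0: 000000110101111
Gen 1 (rule 102): 000001011110001
Gen 2 (rule 122): 000010110011010
Gen 3 (rule 218): 000100111111001
Gen 4 (rule 102): 001101000001011
Gen 5 (rule 122): 011110100010111
Gen 6 (rule 218): 111110010100111
Gen 7 (rule 102): 000010111101001
Gen 8 (rule 122): 000101100110110
Gen 9 (rule 218): 001001111110111
Gen 10 (rule 102): 011010000011001

Answer: none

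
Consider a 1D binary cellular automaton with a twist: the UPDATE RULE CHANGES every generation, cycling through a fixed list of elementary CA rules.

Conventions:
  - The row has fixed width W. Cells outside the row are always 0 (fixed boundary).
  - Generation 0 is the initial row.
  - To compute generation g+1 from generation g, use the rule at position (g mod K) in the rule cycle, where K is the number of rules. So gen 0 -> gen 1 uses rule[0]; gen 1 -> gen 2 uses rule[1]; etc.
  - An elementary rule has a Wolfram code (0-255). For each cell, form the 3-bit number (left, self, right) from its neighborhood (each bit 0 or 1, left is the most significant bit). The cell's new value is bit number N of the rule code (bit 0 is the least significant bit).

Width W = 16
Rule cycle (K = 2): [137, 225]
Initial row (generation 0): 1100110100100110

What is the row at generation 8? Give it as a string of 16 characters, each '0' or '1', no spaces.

Answer: 0101101000000111

Derivation:
Gen 0: 1100110100100110
Gen 1 (rule 137): 1000100000000100
Gen 2 (rule 225): 0010001111110001
Gen 3 (rule 137): 1000101111100100
Gen 4 (rule 225): 0010010111100001
Gen 5 (rule 137): 1000000111001100
Gen 6 (rule 225): 0011110011000101
Gen 7 (rule 137): 1011100010010000
Gen 8 (rule 225): 0101101000000111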